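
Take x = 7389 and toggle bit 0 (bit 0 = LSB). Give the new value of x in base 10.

7388

x = 1110011011101
bit 0 is currently 1; toggle it via x ^ (1 << 0) = x ^ 1
→ 1110011011100 = 7388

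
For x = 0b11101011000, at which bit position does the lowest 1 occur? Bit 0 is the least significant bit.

3

0b11101011000 = 11101011000
Trailing zeros: 3, so the lowest set bit is bit 3 (value 8).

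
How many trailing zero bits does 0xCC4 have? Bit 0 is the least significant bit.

0xCC4 = 110011000100
Trailing zeros: 2, so the lowest set bit is bit 2 (value 4).

2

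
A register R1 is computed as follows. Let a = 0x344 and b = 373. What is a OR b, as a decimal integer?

885

0x344 = 1101000100
373 = 0101110101
 OR → 1101110101 = 885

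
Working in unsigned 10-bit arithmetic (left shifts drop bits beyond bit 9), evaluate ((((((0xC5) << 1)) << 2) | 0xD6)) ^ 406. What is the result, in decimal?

872

0xC5 = 0011000101
→ << 1 (mod 2^10) → 0110001010 = 394
→ << 2 (mod 2^10) → 1000101000 = 552
0xD6 = 0011010110
→ | → 1011111110 = 766
406 = 0110010110
→ ^ → 1101101000 = 872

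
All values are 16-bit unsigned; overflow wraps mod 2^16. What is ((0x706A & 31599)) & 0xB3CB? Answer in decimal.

12362

0x706A = 0111000001101010
31599 = 0111101101101111
→ & → 0111000001101010 = 28778
0xB3CB = 1011001111001011
→ & → 0011000001001010 = 12362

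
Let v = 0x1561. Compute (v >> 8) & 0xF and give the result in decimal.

v = 1010101100001
Shift right by 8: 10101
Mask low 4 bits: 0101 = 5

5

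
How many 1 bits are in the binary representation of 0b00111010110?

n = 111010110
Count the 1s: 1 + 1 + 1 + 1 + 1 + 1 = 6

6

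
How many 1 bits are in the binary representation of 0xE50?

5

0xE50 = 111001010000
Count the 1s: 1 + 1 + 1 + 1 + 1 = 5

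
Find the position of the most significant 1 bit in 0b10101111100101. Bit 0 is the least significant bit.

0b10101111100101 = 10101111100101
The topmost 1 is at position 13 (since 2^13 = 8192 ≤ 11237 < 16384).

13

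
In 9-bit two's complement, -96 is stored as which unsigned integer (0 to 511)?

96 in 9 bits: 001100000
Invert: 110011111
Add 1:  110100000 = 416
(Check: 2^9 - 96 = 512 - 96 = 416.)

416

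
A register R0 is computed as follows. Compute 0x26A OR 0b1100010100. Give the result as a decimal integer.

0x26A = 1001101010
b = 1100010100
 OR → 1101111110 = 894

894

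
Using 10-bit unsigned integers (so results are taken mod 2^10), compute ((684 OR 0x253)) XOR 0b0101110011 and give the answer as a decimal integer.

684 = 1010101100
0x253 = 1001010011
→ OR → 1011111111 = 767
0b0101110011 = 0101110011
→ XOR → 1110001100 = 908

908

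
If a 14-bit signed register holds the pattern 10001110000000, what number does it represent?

-7296

pattern = 10001110000000 (MSB is 1 ⇒ negative)
Invert: 01110001111111, add 1 → 01110010000000 = 7296, so the value is -7296.
(Equivalently: 9088 - 2^14 = 9088 - 16384 = -7296.)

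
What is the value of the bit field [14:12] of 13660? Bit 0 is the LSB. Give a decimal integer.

v = 011010101011100
Shift right by 12: 011
Mask low 3 bits: 011 = 3

3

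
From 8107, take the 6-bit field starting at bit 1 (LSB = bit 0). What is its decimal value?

v = 01111110101011
Shift right by 1: 0111111010101
Mask low 6 bits: 010101 = 21

21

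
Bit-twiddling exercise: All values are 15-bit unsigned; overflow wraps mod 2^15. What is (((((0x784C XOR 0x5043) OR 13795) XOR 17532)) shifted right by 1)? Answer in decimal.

0x784C = 111100001001100
0x5043 = 101000001000011
→ XOR → 010100000001111 = 10255
13795 = 011010111100011
→ OR → 011110111101111 = 15855
17532 = 100010001111100
→ XOR → 111100110010011 = 31123
→ shifted right by 1 → 011110011001001 = 15561

15561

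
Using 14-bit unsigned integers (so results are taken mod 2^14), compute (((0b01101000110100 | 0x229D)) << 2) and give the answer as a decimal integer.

10996

0b01101000110100 = 01101000110100
0x229D = 10001010011101
→ | → 11101010111101 = 15037
→ << 2 (mod 2^14) → 10101011110100 = 10996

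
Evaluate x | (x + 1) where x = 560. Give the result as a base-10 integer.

x = 1000110000 = 560
x + 1 = 1000110001
OR    = 1000110001 = 561
(x | (x + 1) sets the lowest cleared bit.)

561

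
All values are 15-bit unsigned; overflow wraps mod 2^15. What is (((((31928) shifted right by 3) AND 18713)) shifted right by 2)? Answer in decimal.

580

31928 = 111110010111000
→ shifted right by 3 → 000111110010111 = 3991
18713 = 100100100011001
→ AND → 000100100010001 = 2321
→ shifted right by 2 → 000001001000100 = 580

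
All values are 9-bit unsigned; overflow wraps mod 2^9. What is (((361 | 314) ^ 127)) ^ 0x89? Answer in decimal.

397

361 = 101101001
314 = 100111010
→ | → 101111011 = 379
127 = 001111111
→ ^ → 100000100 = 260
0x89 = 010001001
→ ^ → 110001101 = 397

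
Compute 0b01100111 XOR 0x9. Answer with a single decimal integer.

110

a = 1100111
0x9 = 0001001
XOR → 1101110 = 110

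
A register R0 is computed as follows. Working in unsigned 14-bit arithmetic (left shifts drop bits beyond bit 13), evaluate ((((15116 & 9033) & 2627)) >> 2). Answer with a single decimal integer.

15116 = 11101100001100
9033 = 10001101001001
→ & → 10001100001000 = 8968
2627 = 00101001000011
→ & → 00001000000000 = 512
→ >> 2 → 00000010000000 = 128

128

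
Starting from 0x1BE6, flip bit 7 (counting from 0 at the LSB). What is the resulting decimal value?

7014

x = 01101111100110
bit 7 is currently 1; toggle it via x ^ (1 << 7) = x ^ 128
→ 01101101100110 = 7014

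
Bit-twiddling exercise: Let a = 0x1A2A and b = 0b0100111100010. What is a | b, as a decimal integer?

0x1A2A = 1101000101010
b = 0100111100010
 OR → 1101111101010 = 7146

7146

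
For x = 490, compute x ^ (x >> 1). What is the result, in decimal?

x = 111101010 = 490
x>>1 = 011110101
XOR  = 100011111 = 287
(x ^ (x >> 1) gives the standard binary-reflected Gray code of x.)

287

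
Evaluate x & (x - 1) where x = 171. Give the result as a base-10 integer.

x = 10101011 = 171
x - 1 = 10101010
AND   = 10101010 = 170
(x & (x - 1) clears the lowest set bit of x.)

170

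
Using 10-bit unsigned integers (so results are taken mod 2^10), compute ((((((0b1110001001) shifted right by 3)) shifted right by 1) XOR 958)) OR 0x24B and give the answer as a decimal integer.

975

0b1110001001 = 1110001001
→ shifted right by 3 → 0001110001 = 113
→ shifted right by 1 → 0000111000 = 56
958 = 1110111110
→ XOR → 1110000110 = 902
0x24B = 1001001011
→ OR → 1111001111 = 975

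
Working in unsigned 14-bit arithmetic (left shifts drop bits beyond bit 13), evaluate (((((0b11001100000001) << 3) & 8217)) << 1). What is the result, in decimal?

16

0b11001100000001 = 11001100000001
→ << 3 (mod 2^14) → 01100000001000 = 6152
8217 = 10000000011001
→ & → 00000000001000 = 8
→ << 1 (mod 2^14) → 00000000010000 = 16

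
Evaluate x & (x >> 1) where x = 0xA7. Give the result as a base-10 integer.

3

x = 10100111 = 167
x>>1 = 01010011
AND  = 00000011 = 3
(x & (x >> 1) has a 1 wherever x has two consecutive 1 bits.)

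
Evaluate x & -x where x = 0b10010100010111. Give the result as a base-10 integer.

x = 10010100010111 = 9495
-x (two's complement) = …01101011101001
AND   = 00000000000001 = 1
(x & -x isolates the lowest set bit of x.)

1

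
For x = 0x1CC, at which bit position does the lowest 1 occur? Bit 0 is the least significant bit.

2

0x1CC = 111001100
Trailing zeros: 2, so the lowest set bit is bit 2 (value 4).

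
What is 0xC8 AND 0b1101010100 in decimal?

0xC8 = 0011001000
b = 1101010100
AND → 0001000000 = 64

64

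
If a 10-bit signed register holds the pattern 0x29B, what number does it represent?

pattern = 1010011011 (MSB is 1 ⇒ negative)
Invert: 0101100100, add 1 → 0101100101 = 357, so the value is -357.
(Equivalently: 667 - 2^10 = 667 - 1024 = -357.)

-357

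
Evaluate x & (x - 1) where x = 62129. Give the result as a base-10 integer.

62128

x = 1111001010110001 = 62129
x - 1 = 1111001010110000
AND   = 1111001010110000 = 62128
(x & (x - 1) clears the lowest set bit of x.)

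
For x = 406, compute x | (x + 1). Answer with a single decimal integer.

407

x = 110010110 = 406
x + 1 = 110010111
OR    = 110010111 = 407
(x | (x + 1) sets the lowest cleared bit.)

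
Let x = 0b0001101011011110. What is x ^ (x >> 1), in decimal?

6065

x = 1101011011110 = 6878
x>>1 = 0110101101111
XOR  = 1011110110001 = 6065
(x ^ (x >> 1) gives the standard binary-reflected Gray code of x.)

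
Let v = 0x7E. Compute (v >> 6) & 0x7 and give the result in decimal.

v = 00001111110
Shift right by 6: 00001
Mask low 3 bits: 001 = 1

1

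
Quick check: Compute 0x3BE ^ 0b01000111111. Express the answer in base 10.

385

0x3BE = 1110111110
b = 1000111111
XOR → 0110000001 = 385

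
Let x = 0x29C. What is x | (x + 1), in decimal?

x = 1010011100 = 668
x + 1 = 1010011101
OR    = 1010011101 = 669
(x | (x + 1) sets the lowest cleared bit.)

669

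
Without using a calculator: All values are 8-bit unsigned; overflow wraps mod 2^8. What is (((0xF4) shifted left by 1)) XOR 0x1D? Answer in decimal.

245

0xF4 = 11110100
→ shifted left by 1 (mod 2^8) → 11101000 = 232
0x1D = 00011101
→ XOR → 11110101 = 245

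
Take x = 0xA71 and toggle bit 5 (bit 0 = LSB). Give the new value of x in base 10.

2641

x = 0101001110001
bit 5 is currently 1; toggle it via x ^ (1 << 5) = x ^ 32
→ 0101001010001 = 2641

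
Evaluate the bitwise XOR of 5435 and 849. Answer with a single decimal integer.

5738

5435 = 1010100111011
849 = 0001101010001
XOR → 1011001101010 = 5738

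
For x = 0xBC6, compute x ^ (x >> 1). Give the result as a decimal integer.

3621

x = 101111000110 = 3014
x>>1 = 010111100011
XOR  = 111000100101 = 3621
(x ^ (x >> 1) gives the standard binary-reflected Gray code of x.)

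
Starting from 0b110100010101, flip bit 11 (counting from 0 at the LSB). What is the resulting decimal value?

x = 110100010101
bit 11 is currently 1; toggle it via x ^ (1 << 11) = x ^ 2048
→ 010100010101 = 1301

1301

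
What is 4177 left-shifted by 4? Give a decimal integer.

66832

4177 = 00001000001010001
shift left by 4 → 10000010100010000 = 66832
(equivalently, 4177 × 2^4 = 4177 × 16)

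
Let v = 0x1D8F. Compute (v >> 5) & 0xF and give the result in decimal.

12

v = 001110110001111
Shift right by 5: 0011101100
Mask low 4 bits: 1100 = 12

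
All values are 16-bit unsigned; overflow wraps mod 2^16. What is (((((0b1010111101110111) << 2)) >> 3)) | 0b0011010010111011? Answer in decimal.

0b1010111101110111 = 1010111101110111
→ << 2 (mod 2^16) → 1011110111011100 = 48604
→ >> 3 → 0001011110111011 = 6075
0b0011010010111011 = 0011010010111011
→ | → 0011011110111011 = 14267

14267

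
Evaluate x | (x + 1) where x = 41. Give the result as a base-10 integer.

43

x = 101001 = 41
x + 1 = 101010
OR    = 101011 = 43
(x | (x + 1) sets the lowest cleared bit.)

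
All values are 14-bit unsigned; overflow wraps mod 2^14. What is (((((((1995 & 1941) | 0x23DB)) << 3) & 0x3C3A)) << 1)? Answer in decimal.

14384

1995 = 00011111001011
1941 = 00011110010101
→ & → 00011110000001 = 1921
0x23DB = 10001111011011
→ | → 10011111011011 = 10203
→ << 3 (mod 2^14) → 11111011011000 = 16088
0x3C3A = 11110000111010
→ & → 11110000011000 = 15384
→ << 1 (mod 2^14) → 11100000110000 = 14384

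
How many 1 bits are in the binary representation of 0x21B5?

7

0x21B5 = 10000110110101
Count the 1s: 1 + 1 + 1 + 1 + 1 + 1 + 1 = 7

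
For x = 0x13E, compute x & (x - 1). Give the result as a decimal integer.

316

x = 100111110 = 318
x - 1 = 100111101
AND   = 100111100 = 316
(x & (x - 1) clears the lowest set bit of x.)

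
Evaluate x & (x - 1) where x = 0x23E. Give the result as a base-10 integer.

572

x = 1000111110 = 574
x - 1 = 1000111101
AND   = 1000111100 = 572
(x & (x - 1) clears the lowest set bit of x.)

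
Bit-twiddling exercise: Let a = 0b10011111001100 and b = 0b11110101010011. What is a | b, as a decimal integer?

16351

a = 10011111001100
b = 11110101010011
 OR → 11111111011111 = 16351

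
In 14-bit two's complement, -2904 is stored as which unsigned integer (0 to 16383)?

2904 in 14 bits: 00101101011000
Invert: 11010010100111
Add 1:  11010010101000 = 13480
(Check: 2^14 - 2904 = 16384 - 2904 = 13480.)

13480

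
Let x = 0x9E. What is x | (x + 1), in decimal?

x = 10011110 = 158
x + 1 = 10011111
OR    = 10011111 = 159
(x | (x + 1) sets the lowest cleared bit.)

159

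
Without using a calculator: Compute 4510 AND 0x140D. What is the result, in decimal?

4108

4510 = 1000110011110
0x140D = 1010000001101
AND → 1000000001100 = 4108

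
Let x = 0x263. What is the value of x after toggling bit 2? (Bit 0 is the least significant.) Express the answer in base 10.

x = 1001100011
bit 2 is currently 0; toggle it via x ^ (1 << 2) = x ^ 4
→ 1001100111 = 615

615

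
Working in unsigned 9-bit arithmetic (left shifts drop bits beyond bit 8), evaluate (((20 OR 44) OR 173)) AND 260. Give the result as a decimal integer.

20 = 000010100
44 = 000101100
→ OR → 000111100 = 60
173 = 010101101
→ OR → 010111101 = 189
260 = 100000100
→ AND → 000000100 = 4

4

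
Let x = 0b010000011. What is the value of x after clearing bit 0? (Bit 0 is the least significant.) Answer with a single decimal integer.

x = 010000011
bit 0 is currently 1; clear it via x & ~(1 << 0) = x & ~1
→ 010000010 = 130

130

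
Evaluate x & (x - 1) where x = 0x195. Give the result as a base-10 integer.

x = 110010101 = 405
x - 1 = 110010100
AND   = 110010100 = 404
(x & (x - 1) clears the lowest set bit of x.)

404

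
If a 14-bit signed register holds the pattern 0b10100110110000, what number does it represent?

pattern = 10100110110000 (MSB is 1 ⇒ negative)
Invert: 01011001001111, add 1 → 01011001010000 = 5712, so the value is -5712.
(Equivalently: 10672 - 2^14 = 10672 - 16384 = -5712.)

-5712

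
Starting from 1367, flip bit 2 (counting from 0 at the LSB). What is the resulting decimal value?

x = 010101010111
bit 2 is currently 1; toggle it via x ^ (1 << 2) = x ^ 4
→ 010101010011 = 1363

1363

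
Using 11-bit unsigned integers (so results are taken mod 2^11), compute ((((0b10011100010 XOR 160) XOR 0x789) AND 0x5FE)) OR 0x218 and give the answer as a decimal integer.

986

0b10011100010 = 10011100010
160 = 00010100000
→ XOR → 10001000010 = 1090
0x789 = 11110001001
→ XOR → 01111001011 = 971
0x5FE = 10111111110
→ AND → 00111001010 = 458
0x218 = 01000011000
→ OR → 01111011010 = 986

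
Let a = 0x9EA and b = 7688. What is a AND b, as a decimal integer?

2056

0x9EA = 0100111101010
7688 = 1111000001000
AND → 0100000001000 = 2056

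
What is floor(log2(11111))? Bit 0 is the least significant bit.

13

11111 = 10101101100111
The topmost 1 is at position 13 (since 2^13 = 8192 ≤ 11111 < 16384).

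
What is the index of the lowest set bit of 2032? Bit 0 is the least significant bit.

4

2032 = 11111110000
Trailing zeros: 4, so the lowest set bit is bit 4 (value 16).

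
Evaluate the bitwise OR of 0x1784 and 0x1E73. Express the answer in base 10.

0x1784 = 1011110000100
0x1E73 = 1111001110011
 OR → 1111111110111 = 8183

8183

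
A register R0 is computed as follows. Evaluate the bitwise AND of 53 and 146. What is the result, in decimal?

16

53 = 00110101
146 = 10010010
AND → 00010000 = 16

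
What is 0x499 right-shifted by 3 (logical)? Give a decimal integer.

0x499 = 10010011001
shift right by 3 → 00010010011 = 147
(equivalently, floor(1177 / 8))

147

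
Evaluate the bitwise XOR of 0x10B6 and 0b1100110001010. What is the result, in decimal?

2364

0x10B6 = 1000010110110
b = 1100110001010
XOR → 0100100111100 = 2364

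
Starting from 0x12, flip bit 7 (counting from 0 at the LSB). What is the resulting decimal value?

146

x = 00010010
bit 7 is currently 0; toggle it via x ^ (1 << 7) = x ^ 128
→ 10010010 = 146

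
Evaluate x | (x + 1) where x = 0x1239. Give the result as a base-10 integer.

x = 1001000111001 = 4665
x + 1 = 1001000111010
OR    = 1001000111011 = 4667
(x | (x + 1) sets the lowest cleared bit.)

4667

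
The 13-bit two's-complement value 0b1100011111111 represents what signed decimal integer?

-1793

pattern = 1100011111111 (MSB is 1 ⇒ negative)
Invert: 0011100000000, add 1 → 0011100000001 = 1793, so the value is -1793.
(Equivalently: 6399 - 2^13 = 6399 - 8192 = -1793.)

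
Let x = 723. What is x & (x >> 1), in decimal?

x = 1011010011 = 723
x>>1 = 0101101001
AND  = 0001000001 = 65
(x & (x >> 1) has a 1 wherever x has two consecutive 1 bits.)

65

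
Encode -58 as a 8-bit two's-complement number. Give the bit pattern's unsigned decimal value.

198

58 in 8 bits: 00111010
Invert: 11000101
Add 1:  11000110 = 198
(Check: 2^8 - 58 = 256 - 58 = 198.)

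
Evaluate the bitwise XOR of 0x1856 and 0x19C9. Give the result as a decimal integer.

415

0x1856 = 1100001010110
0x19C9 = 1100111001001
XOR → 0000110011111 = 415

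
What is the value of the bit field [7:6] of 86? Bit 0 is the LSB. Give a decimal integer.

1

v = 001010110
Shift right by 6: 001
Mask low 2 bits: 01 = 1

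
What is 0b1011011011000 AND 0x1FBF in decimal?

a = 1011011011000
0x1FBF = 1111110111111
AND → 1011010011000 = 5784

5784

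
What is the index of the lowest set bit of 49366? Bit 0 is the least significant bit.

1

49366 = 1100000011010110
Trailing zeros: 1, so the lowest set bit is bit 1 (value 2).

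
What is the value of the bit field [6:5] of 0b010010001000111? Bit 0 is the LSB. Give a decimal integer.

2

v = 010010001000111
Shift right by 5: 0100100010
Mask low 2 bits: 10 = 2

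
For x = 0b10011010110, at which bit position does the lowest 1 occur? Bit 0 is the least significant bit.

0b10011010110 = 10011010110
Trailing zeros: 1, so the lowest set bit is bit 1 (value 2).

1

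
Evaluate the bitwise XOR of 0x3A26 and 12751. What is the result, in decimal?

3049

0x3A26 = 11101000100110
12751 = 11000111001111
XOR → 00101111101001 = 3049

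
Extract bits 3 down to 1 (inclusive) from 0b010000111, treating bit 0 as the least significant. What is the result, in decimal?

3

v = 010000111
Shift right by 1: 01000011
Mask low 3 bits: 011 = 3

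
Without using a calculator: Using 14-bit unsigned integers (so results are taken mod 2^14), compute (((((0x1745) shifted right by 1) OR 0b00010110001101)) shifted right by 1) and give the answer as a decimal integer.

2007

0x1745 = 01011101000101
→ shifted right by 1 → 00101110100010 = 2978
0b00010110001101 = 00010110001101
→ OR → 00111110101111 = 4015
→ shifted right by 1 → 00011111010111 = 2007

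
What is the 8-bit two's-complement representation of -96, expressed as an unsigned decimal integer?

160

96 in 8 bits: 01100000
Invert: 10011111
Add 1:  10100000 = 160
(Check: 2^8 - 96 = 256 - 96 = 160.)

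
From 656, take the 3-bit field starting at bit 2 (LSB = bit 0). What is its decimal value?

v = 1010010000
Shift right by 2: 10100100
Mask low 3 bits: 100 = 4

4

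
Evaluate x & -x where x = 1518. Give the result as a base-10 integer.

x = 10111101110 = 1518
-x (two's complement) = …01000010010
AND   = 00000000010 = 2
(x & -x isolates the lowest set bit of x.)

2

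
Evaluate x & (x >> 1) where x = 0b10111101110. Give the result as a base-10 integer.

x = 10111101110 = 1518
x>>1 = 01011110111
AND  = 00011100110 = 230
(x & (x >> 1) has a 1 wherever x has two consecutive 1 bits.)

230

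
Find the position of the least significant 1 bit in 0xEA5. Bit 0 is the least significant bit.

0

0xEA5 = 111010100101
Trailing zeros: 0, so the lowest set bit is bit 0 (value 1).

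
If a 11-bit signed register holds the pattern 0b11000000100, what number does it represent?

-508

pattern = 11000000100 (MSB is 1 ⇒ negative)
Invert: 00111111011, add 1 → 00111111100 = 508, so the value is -508.
(Equivalently: 1540 - 2^11 = 1540 - 2048 = -508.)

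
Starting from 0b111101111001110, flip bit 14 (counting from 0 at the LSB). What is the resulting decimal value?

15310

x = 111101111001110
bit 14 is currently 1; toggle it via x ^ (1 << 14) = x ^ 16384
→ 011101111001110 = 15310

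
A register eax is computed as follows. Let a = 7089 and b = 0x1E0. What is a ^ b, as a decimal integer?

6737

7089 = 1101110110001
0x1E0 = 0000111100000
XOR → 1101001010001 = 6737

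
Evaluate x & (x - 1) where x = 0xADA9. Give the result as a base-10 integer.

x = 1010110110101001 = 44457
x - 1 = 1010110110101000
AND   = 1010110110101000 = 44456
(x & (x - 1) clears the lowest set bit of x.)

44456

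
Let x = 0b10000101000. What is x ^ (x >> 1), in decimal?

x = 10000101000 = 1064
x>>1 = 01000010100
XOR  = 11000111100 = 1596
(x ^ (x >> 1) gives the standard binary-reflected Gray code of x.)

1596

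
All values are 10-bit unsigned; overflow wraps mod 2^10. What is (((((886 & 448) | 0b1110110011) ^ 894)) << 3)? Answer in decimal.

886 = 1101110110
448 = 0111000000
→ & → 0101000000 = 320
0b1110110011 = 1110110011
→ | → 1111110011 = 1011
894 = 1101111110
→ ^ → 0010001101 = 141
→ << 3 (mod 2^10) → 0001101000 = 104

104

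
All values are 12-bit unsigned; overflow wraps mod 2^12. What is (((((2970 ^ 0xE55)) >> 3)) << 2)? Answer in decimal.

2970 = 101110011010
0xE55 = 111001010101
→ ^ → 010111001111 = 1487
→ >> 3 → 000010111001 = 185
→ << 2 (mod 2^12) → 001011100100 = 740

740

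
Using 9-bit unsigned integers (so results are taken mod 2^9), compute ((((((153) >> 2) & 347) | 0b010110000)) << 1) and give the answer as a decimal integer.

153 = 010011001
→ >> 2 → 000100110 = 38
347 = 101011011
→ & → 000000010 = 2
0b010110000 = 010110000
→ | → 010110010 = 178
→ << 1 (mod 2^9) → 101100100 = 356

356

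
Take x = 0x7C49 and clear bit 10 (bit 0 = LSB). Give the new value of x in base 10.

30793

x = 0111110001001001
bit 10 is currently 1; clear it via x & ~(1 << 10) = x & ~1024
→ 0111100001001001 = 30793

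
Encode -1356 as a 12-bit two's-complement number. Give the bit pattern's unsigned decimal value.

2740

1356 in 12 bits: 010101001100
Invert: 101010110011
Add 1:  101010110100 = 2740
(Check: 2^12 - 1356 = 4096 - 1356 = 2740.)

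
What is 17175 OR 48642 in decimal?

65303

17175 = 0100001100010111
48642 = 1011111000000010
 OR → 1111111100010111 = 65303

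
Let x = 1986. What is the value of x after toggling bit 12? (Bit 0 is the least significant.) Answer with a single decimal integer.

6082

x = 00011111000010
bit 12 is currently 0; toggle it via x ^ (1 << 12) = x ^ 4096
→ 01011111000010 = 6082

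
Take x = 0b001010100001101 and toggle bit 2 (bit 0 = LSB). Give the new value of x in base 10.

5385

x = 001010100001101
bit 2 is currently 1; toggle it via x ^ (1 << 2) = x ^ 4
→ 001010100001001 = 5385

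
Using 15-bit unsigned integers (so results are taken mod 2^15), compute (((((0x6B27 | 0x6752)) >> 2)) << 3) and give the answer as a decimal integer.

0x6B27 = 110101100100111
0x6752 = 110011101010010
→ | → 110111101110111 = 28535
→ >> 2 → 001101111011101 = 7133
→ << 3 (mod 2^15) → 101111011101000 = 24296

24296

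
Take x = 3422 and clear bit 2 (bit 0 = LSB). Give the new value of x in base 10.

x = 110101011110
bit 2 is currently 1; clear it via x & ~(1 << 2) = x & ~4
→ 110101011010 = 3418

3418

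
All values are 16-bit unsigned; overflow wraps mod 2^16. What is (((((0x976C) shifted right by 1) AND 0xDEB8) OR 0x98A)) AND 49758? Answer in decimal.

0x976C = 1001011101101100
→ shifted right by 1 → 0100101110110110 = 19382
0xDEB8 = 1101111010111000
→ AND → 0100101010110000 = 19120
0x98A = 0000100110001010
→ OR → 0100101110111010 = 19386
49758 = 1100001001011110
→ AND → 0100001000011010 = 16922

16922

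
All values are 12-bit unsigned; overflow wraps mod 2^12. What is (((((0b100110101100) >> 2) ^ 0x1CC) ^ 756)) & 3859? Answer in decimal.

275

0b100110101100 = 100110101100
→ >> 2 → 001001101011 = 619
0x1CC = 000111001100
→ ^ → 001110100111 = 935
756 = 001011110100
→ ^ → 000101010011 = 339
3859 = 111100010011
→ & → 000100010011 = 275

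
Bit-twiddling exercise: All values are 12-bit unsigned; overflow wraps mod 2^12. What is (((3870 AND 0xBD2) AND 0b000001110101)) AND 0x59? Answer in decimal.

16

3870 = 111100011110
0xBD2 = 101111010010
→ AND → 101100010010 = 2834
0b000001110101 = 000001110101
→ AND → 000000010000 = 16
0x59 = 000001011001
→ AND → 000000010000 = 16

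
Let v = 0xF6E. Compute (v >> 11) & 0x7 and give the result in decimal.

v = 000111101101110
Shift right by 11: 0001
Mask low 3 bits: 001 = 1

1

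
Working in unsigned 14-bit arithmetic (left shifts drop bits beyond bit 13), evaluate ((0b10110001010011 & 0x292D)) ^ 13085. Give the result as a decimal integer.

0b10110001010011 = 10110001010011
0x292D = 10100100101101
→ & → 10100000000001 = 10241
13085 = 11001100011101
→ ^ → 01101100011100 = 6940

6940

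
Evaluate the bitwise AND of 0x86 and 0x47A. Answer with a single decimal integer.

2

0x86 = 00010000110
0x47A = 10001111010
AND → 00000000010 = 2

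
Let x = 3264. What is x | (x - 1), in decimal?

x = 110011000000 = 3264
x - 1 = 110010111111
OR    = 110011111111 = 3327
(x | (x - 1) sets all bits below the lowest set bit.)

3327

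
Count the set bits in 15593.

15593 = 11110011101001
Count the 1s: 1 + 1 + 1 + 1 + 1 + 1 + 1 + 1 + 1 = 9

9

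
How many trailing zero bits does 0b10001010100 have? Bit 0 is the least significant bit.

0b10001010100 = 10001010100
Trailing zeros: 2, so the lowest set bit is bit 2 (value 4).

2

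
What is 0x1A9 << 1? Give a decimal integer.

0x1A9 = 0110101001
shift left by 1 → 1101010010 = 850
(equivalently, 425 × 2^1 = 425 × 2)

850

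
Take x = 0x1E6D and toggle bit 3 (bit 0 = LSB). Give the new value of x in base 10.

7781

x = 1111001101101
bit 3 is currently 1; toggle it via x ^ (1 << 3) = x ^ 8
→ 1111001100101 = 7781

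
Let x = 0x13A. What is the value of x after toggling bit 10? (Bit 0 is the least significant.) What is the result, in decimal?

x = 00000100111010
bit 10 is currently 0; toggle it via x ^ (1 << 10) = x ^ 1024
→ 00010100111010 = 1338

1338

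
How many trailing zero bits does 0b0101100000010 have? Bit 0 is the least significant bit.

1

0b0101100000010 = 101100000010
Trailing zeros: 1, so the lowest set bit is bit 1 (value 2).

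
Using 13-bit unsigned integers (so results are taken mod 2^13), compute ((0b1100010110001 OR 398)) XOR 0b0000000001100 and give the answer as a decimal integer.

6579

0b1100010110001 = 1100010110001
398 = 0000110001110
→ OR → 1100110111111 = 6591
0b0000000001100 = 0000000001100
→ XOR → 1100110110011 = 6579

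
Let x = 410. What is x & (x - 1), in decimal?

x = 110011010 = 410
x - 1 = 110011001
AND   = 110011000 = 408
(x & (x - 1) clears the lowest set bit of x.)

408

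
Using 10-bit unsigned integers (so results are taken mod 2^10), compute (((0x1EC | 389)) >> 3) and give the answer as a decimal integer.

61

0x1EC = 0111101100
389 = 0110000101
→ | → 0111101101 = 493
→ >> 3 → 0000111101 = 61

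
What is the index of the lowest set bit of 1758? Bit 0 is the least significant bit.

1

1758 = 11011011110
Trailing zeros: 1, so the lowest set bit is bit 1 (value 2).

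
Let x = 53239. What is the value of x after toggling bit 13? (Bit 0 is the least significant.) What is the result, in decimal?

61431

x = 1100111111110111
bit 13 is currently 0; toggle it via x ^ (1 << 13) = x ^ 8192
→ 1110111111110111 = 61431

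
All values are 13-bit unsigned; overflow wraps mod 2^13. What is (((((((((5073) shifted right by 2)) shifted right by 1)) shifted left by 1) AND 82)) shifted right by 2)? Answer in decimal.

5073 = 1001111010001
→ shifted right by 2 → 0010011110100 = 1268
→ shifted right by 1 → 0001001111010 = 634
→ shifted left by 1 (mod 2^13) → 0010011110100 = 1268
82 = 0000001010010
→ AND → 0000001010000 = 80
→ shifted right by 2 → 0000000010100 = 20

20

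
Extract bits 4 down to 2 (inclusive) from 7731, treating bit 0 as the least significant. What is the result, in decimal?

4

v = 1111000110011
Shift right by 2: 11110001100
Mask low 3 bits: 100 = 4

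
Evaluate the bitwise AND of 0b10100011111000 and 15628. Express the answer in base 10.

a = 10100011111000
15628 = 11110100001100
AND → 10100000001000 = 10248

10248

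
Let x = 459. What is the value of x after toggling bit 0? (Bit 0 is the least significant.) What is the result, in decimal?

458

x = 0111001011
bit 0 is currently 1; toggle it via x ^ (1 << 0) = x ^ 1
→ 0111001010 = 458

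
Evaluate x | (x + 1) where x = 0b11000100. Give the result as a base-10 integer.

197

x = 11000100 = 196
x + 1 = 11000101
OR    = 11000101 = 197
(x | (x + 1) sets the lowest cleared bit.)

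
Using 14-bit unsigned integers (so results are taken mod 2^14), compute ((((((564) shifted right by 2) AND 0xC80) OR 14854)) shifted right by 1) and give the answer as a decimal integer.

564 = 00001000110100
→ shifted right by 2 → 00000010001101 = 141
0xC80 = 00110010000000
→ AND → 00000010000000 = 128
14854 = 11101000000110
→ OR → 11101010000110 = 14982
→ shifted right by 1 → 01110101000011 = 7491

7491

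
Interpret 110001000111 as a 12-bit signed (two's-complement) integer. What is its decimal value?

-953

pattern = 110001000111 (MSB is 1 ⇒ negative)
Invert: 001110111000, add 1 → 001110111001 = 953, so the value is -953.
(Equivalently: 3143 - 2^12 = 3143 - 4096 = -953.)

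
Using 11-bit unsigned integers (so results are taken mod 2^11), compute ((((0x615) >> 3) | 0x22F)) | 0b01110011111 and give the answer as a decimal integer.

1023

0x615 = 11000010101
→ >> 3 → 00011000010 = 194
0x22F = 01000101111
→ | → 01011101111 = 751
0b01110011111 = 01110011111
→ | → 01111111111 = 1023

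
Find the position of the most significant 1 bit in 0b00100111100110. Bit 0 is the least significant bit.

11

0b00100111100110 = 100111100110
The topmost 1 is at position 11 (since 2^11 = 2048 ≤ 2534 < 4096).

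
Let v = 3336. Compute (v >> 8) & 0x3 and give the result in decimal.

v = 110100001000
Shift right by 8: 1101
Mask low 2 bits: 01 = 1

1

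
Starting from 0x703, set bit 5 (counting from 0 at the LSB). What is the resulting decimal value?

x = 011100000011
bit 5 is currently 0; set it via x | (1 << 5) = x | 32
→ 011100100011 = 1827

1827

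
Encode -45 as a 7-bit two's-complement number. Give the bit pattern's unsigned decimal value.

45 in 7 bits: 0101101
Invert: 1010010
Add 1:  1010011 = 83
(Check: 2^7 - 45 = 128 - 45 = 83.)

83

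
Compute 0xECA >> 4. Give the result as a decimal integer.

236

0xECA = 111011001010
shift right by 4 → 000011101100 = 236
(equivalently, floor(3786 / 16))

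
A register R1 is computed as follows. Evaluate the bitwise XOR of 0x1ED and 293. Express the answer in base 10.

200

0x1ED = 111101101
293 = 100100101
XOR → 011001000 = 200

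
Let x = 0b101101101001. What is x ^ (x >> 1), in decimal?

x = 101101101001 = 2921
x>>1 = 010110110100
XOR  = 111011011101 = 3805
(x ^ (x >> 1) gives the standard binary-reflected Gray code of x.)

3805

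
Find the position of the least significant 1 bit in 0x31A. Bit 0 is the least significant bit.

0x31A = 1100011010
Trailing zeros: 1, so the lowest set bit is bit 1 (value 2).

1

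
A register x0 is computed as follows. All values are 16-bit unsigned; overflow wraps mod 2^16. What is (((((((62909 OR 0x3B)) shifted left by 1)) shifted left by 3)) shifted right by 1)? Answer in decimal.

11768

62909 = 1111010110111101
0x3B = 0000000000111011
→ OR → 1111010110111111 = 62911
→ shifted left by 1 (mod 2^16) → 1110101101111110 = 60286
→ shifted left by 3 (mod 2^16) → 0101101111110000 = 23536
→ shifted right by 1 → 0010110111111000 = 11768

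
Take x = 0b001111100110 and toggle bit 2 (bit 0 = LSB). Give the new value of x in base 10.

x = 001111100110
bit 2 is currently 1; toggle it via x ^ (1 << 2) = x ^ 4
→ 001111100010 = 994

994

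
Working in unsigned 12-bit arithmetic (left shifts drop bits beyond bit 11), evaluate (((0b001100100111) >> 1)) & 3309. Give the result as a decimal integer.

129

0b001100100111 = 001100100111
→ >> 1 → 000110010011 = 403
3309 = 110011101101
→ & → 000010000001 = 129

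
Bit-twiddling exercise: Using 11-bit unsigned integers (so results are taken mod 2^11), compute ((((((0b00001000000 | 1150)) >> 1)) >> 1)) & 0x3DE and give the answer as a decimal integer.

0b00001000000 = 00001000000
1150 = 10001111110
→ | → 10001111110 = 1150
→ >> 1 → 01000111111 = 575
→ >> 1 → 00100011111 = 287
0x3DE = 01111011110
→ & → 00100011110 = 286

286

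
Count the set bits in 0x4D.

4

0x4D = 1001101
Count the 1s: 1 + 1 + 1 + 1 = 4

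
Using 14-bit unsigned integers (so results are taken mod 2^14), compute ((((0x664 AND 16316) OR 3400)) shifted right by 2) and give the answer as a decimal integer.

0x664 = 00011001100100
16316 = 11111110111100
→ AND → 00011000100100 = 1572
3400 = 00110101001000
→ OR → 00111101101100 = 3948
→ shifted right by 2 → 00001111011011 = 987

987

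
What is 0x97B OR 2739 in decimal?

3067

0x97B = 100101111011
2739 = 101010110011
 OR → 101111111011 = 3067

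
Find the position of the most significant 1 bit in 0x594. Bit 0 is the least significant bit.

10

0x594 = 10110010100
The topmost 1 is at position 10 (since 2^10 = 1024 ≤ 1428 < 2048).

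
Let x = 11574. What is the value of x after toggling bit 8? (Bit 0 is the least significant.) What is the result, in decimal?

11318

x = 010110100110110
bit 8 is currently 1; toggle it via x ^ (1 << 8) = x ^ 256
→ 010110000110110 = 11318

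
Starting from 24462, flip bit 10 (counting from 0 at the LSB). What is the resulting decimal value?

23438

x = 101111110001110
bit 10 is currently 1; toggle it via x ^ (1 << 10) = x ^ 1024
→ 101101110001110 = 23438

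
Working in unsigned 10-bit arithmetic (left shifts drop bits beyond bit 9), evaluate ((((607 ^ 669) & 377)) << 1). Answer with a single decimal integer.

128

607 = 1001011111
669 = 1010011101
→ ^ → 0011000010 = 194
377 = 0101111001
→ & → 0001000000 = 64
→ << 1 (mod 2^10) → 0010000000 = 128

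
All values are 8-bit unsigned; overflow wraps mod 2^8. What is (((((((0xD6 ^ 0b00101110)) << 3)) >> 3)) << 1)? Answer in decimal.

48

0xD6 = 11010110
0b00101110 = 00101110
→ ^ → 11111000 = 248
→ << 3 (mod 2^8) → 11000000 = 192
→ >> 3 → 00011000 = 24
→ << 1 (mod 2^8) → 00110000 = 48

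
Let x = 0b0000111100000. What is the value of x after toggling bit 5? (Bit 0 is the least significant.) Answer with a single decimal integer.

x = 0000111100000
bit 5 is currently 1; toggle it via x ^ (1 << 5) = x ^ 32
→ 0000111000000 = 448

448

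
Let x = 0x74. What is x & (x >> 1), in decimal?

48

x = 1110100 = 116
x>>1 = 0111010
AND  = 0110000 = 48
(x & (x >> 1) has a 1 wherever x has two consecutive 1 bits.)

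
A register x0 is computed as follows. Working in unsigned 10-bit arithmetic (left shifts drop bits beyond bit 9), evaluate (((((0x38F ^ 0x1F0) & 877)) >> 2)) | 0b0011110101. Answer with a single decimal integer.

0x38F = 1110001111
0x1F0 = 0111110000
→ ^ → 1001111111 = 639
877 = 1101101101
→ & → 1001101101 = 621
→ >> 2 → 0010011011 = 155
0b0011110101 = 0011110101
→ | → 0011111111 = 255

255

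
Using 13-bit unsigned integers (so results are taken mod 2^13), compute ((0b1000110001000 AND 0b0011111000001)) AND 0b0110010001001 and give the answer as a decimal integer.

128

0b1000110001000 = 1000110001000
0b0011111000001 = 0011111000001
→ AND → 0000110000000 = 384
0b0110010001001 = 0110010001001
→ AND → 0000010000000 = 128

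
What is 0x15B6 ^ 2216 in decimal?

7454

0x15B6 = 1010110110110
2216 = 0100010101000
XOR → 1110100011110 = 7454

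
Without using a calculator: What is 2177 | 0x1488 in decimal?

2177 = 0100010000001
0x1488 = 1010010001000
 OR → 1110010001001 = 7305

7305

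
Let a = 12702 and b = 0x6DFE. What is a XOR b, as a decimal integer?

12702 = 011000110011110
0x6DFE = 110110111111110
XOR → 101110001100000 = 23648

23648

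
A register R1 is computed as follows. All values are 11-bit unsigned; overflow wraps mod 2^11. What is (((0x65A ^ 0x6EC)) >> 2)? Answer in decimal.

45

0x65A = 11001011010
0x6EC = 11011101100
→ ^ → 00010110110 = 182
→ >> 2 → 00000101101 = 45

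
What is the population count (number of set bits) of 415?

415 = 110011111
Count the 1s: 1 + 1 + 1 + 1 + 1 + 1 + 1 = 7

7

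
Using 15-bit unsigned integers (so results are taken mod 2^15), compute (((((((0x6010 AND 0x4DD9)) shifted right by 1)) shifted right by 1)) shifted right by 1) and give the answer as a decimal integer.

0x6010 = 110000000010000
0x4DD9 = 100110111011001
→ AND → 100000000010000 = 16400
→ shifted right by 1 → 010000000001000 = 8200
→ shifted right by 1 → 001000000000100 = 4100
→ shifted right by 1 → 000100000000010 = 2050

2050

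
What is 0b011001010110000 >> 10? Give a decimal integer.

12

x = 11001010110000
shift right by 10 → 00000000001100 = 12
(equivalently, floor(12976 / 1024))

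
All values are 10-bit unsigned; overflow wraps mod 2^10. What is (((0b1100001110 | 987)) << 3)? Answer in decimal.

760

0b1100001110 = 1100001110
987 = 1111011011
→ | → 1111011111 = 991
→ << 3 (mod 2^10) → 1011111000 = 760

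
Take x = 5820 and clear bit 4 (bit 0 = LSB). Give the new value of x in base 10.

5804

x = 1011010111100
bit 4 is currently 1; clear it via x & ~(1 << 4) = x & ~16
→ 1011010101100 = 5804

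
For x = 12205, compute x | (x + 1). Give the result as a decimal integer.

12207

x = 10111110101101 = 12205
x + 1 = 10111110101110
OR    = 10111110101111 = 12207
(x | (x + 1) sets the lowest cleared bit.)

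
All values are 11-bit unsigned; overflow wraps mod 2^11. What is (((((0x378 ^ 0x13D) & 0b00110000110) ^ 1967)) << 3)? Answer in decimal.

1368

0x378 = 01101111000
0x13D = 00100111101
→ ^ → 01001000101 = 581
0b00110000110 = 00110000110
→ & → 00000000100 = 4
1967 = 11110101111
→ ^ → 11110101011 = 1963
→ << 3 (mod 2^11) → 10101011000 = 1368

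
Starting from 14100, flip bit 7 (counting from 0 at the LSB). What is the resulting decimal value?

x = 011011100010100
bit 7 is currently 0; toggle it via x ^ (1 << 7) = x ^ 128
→ 011011110010100 = 14228

14228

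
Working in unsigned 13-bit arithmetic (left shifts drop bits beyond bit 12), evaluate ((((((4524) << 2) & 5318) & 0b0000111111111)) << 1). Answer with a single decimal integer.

4524 = 1000110101100
→ << 2 (mod 2^13) → 0011010110000 = 1712
5318 = 1010011000110
→ & → 0010010000000 = 1152
0b0000111111111 = 0000111111111
→ & → 0000010000000 = 128
→ << 1 (mod 2^13) → 0000100000000 = 256

256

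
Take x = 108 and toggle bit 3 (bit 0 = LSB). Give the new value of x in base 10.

100

x = 01101100
bit 3 is currently 1; toggle it via x ^ (1 << 3) = x ^ 8
→ 01100100 = 100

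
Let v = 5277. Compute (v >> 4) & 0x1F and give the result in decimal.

9

v = 1010010011101
Shift right by 4: 101001001
Mask low 5 bits: 01001 = 9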